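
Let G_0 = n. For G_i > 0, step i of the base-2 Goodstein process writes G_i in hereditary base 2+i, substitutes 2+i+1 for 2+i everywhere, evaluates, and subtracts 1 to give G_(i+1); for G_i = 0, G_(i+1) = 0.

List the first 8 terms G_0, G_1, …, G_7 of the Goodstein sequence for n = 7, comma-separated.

7, 30, 259, 3127, 46657, 823543, 16777215, 37665879

base 2: 7 = 2^2 + 2 + 1; at 3: 3^3 + 3 + 1 = 31; next = 30
base 3: 30 = 3^3 + 3; at 4: 4^4 + 4 = 260; next = 259
base 4: 259 = 4^4 + 3; at 5: 5^5 + 3 = 3128; next = 3127
base 5: 3127 = 5^5 + 2; at 6: 6^6 + 2 = 46658; next = 46657
base 6: 46657 = 6^6 + 1; at 7: 7^7 + 1 = 823544; next = 823543
base 7: 823543 = 7^7; at 8: 8^8 = 16777216; next = 16777215
base 8: 16777215 = 7·8^7 + 7·8^6 + 7·8^5 + 7·8^4 + 7·8^3 + 7·8^2 + 7·8 + 7; at 9: 7·9^7 + 7·9^6 + 7·9^5 + 7·9^4 + 7·9^3 + 7·9^2 + 7·9 + 7 = 37665880; next = 37665879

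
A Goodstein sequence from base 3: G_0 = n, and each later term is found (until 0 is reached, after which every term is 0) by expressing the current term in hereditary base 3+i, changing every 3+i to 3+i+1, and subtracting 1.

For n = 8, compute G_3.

[0] 8 ≡ 2·3 + 2 (base 3). Lift 4: 10. −1: 9.
[1] 9 ≡ 2·4 + 1 (base 4). Lift 5: 11. −1: 10.
[2] 10 ≡ 2·5 (base 5). Lift 6: 12. −1: 11.

11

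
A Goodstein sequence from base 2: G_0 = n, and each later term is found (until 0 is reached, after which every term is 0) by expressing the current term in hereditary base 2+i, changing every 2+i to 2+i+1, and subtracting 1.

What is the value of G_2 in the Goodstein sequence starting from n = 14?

[0] 14 ≡ 2^(2 + 1) + 2^2 + 2 (base 2). Lift 3: 111. −1: 110.
[1] 110 ≡ 3^(3 + 1) + 3^3 + 2 (base 3). Lift 4: 1282. −1: 1281.
[2] 1281 ≡ 4^(4 + 1) + 4^4 + 1 (base 4). Lift 5: 18751. −1: 18750.

1281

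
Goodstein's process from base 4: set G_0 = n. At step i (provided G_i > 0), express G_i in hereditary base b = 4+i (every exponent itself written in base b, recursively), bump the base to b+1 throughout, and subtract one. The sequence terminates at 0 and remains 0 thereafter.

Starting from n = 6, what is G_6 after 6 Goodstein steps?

3

step 0: 6 = 4 + 2; sub 5 for 4: 5 + 2; = 7; G_1 = 7−1 = 6
step 1: 6 = 5 + 1; sub 6 for 5: 6 + 1; = 7; G_2 = 7−1 = 6
step 2: 6 = 6; sub 7 for 6: 7; = 7; G_3 = 7−1 = 6
step 3: 6 = 6; sub 8 for 7: 6; = 6; G_4 = 6−1 = 5
step 4: 5 = 5; sub 9 for 8: 5; = 5; G_5 = 5−1 = 4
step 5: 4 = 4; sub 10 for 9: 4; = 4; G_6 = 4−1 = 3
step 6: 3 = 3; sub 11 for 10: 3; = 3; G_7 = 3−1 = 2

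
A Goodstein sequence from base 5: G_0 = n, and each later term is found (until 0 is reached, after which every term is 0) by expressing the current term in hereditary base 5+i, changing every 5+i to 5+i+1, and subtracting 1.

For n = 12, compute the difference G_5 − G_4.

(0) 12|_5 = 2·5 + 2 ↦ 2·6 + 2|_6 = 14 ⇒ 13
(1) 13|_6 = 2·6 + 1 ↦ 2·7 + 1|_7 = 15 ⇒ 14
(2) 14|_7 = 2·7 ↦ 2·8|_8 = 16 ⇒ 15
(3) 15|_8 = 8 + 7 ↦ 9 + 7|_9 = 16 ⇒ 15
(4) 15|_9 = 9 + 6 ↦ 10 + 6|_10 = 16 ⇒ 15

0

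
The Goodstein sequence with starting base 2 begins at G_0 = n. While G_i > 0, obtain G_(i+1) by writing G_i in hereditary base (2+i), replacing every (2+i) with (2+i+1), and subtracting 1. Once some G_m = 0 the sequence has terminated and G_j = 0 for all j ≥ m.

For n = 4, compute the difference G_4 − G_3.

23

4 —HB2→ 2^2 —bump→ 3^3 = 27 —(−1)→ 26
26 —HB3→ 2·3^2 + 2·3 + 2 —bump→ 2·4^2 + 2·4 + 2 = 42 —(−1)→ 41
41 —HB4→ 2·4^2 + 2·4 + 1 —bump→ 2·5^2 + 2·5 + 1 = 61 —(−1)→ 60
60 —HB5→ 2·5^2 + 2·5 —bump→ 2·6^2 + 2·6 = 84 —(−1)→ 83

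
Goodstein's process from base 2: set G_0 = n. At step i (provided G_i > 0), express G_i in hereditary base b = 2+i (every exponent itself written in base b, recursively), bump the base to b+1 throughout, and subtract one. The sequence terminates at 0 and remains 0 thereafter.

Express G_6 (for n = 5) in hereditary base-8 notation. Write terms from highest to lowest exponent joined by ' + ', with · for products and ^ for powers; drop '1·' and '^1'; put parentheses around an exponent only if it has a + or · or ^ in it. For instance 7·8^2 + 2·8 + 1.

3·8^3 + 3·8^2 + 2·8 + 7

G_0=5  [base 2] 2^2 + 1  →[2↦3]→  3^3 + 1 = 28  −1 ⇒ G_1=27
G_1=27  [base 3] 3^3  →[3↦4]→  4^4 = 256  −1 ⇒ G_2=255
G_2=255  [base 4] 3·4^3 + 3·4^2 + 3·4 + 3  →[4↦5]→  3·5^3 + 3·5^2 + 3·5 + 3 = 468  −1 ⇒ G_3=467
G_3=467  [base 5] 3·5^3 + 3·5^2 + 3·5 + 2  →[5↦6]→  3·6^3 + 3·6^2 + 3·6 + 2 = 776  −1 ⇒ G_4=775
G_4=775  [base 6] 3·6^3 + 3·6^2 + 3·6 + 1  →[6↦7]→  3·7^3 + 3·7^2 + 3·7 + 1 = 1198  −1 ⇒ G_5=1197
G_5=1197  [base 7] 3·7^3 + 3·7^2 + 3·7  →[7↦8]→  3·8^3 + 3·8^2 + 3·8 = 1752  −1 ⇒ G_6=1751
G_6=1751  [base 8] 3·8^3 + 3·8^2 + 2·8 + 7  →[8↦9]→  3·9^3 + 3·9^2 + 2·9 + 7 = 2455  −1 ⇒ G_7=2454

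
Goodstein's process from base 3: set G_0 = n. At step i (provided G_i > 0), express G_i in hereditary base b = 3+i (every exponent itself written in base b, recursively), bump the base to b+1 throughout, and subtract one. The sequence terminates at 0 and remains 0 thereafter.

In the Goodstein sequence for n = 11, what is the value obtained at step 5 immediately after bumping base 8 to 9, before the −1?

[0] 11 ≡ 3^2 + 2 (base 3). Lift 4: 18. −1: 17.
[1] 17 ≡ 4^2 + 1 (base 4). Lift 5: 26. −1: 25.
[2] 25 ≡ 5^2 (base 5). Lift 6: 36. −1: 35.
[3] 35 ≡ 5·6 + 5 (base 6). Lift 7: 40. −1: 39.
[4] 39 ≡ 5·7 + 4 (base 7). Lift 8: 44. −1: 43.
[5] 43 ≡ 5·8 + 3 (base 8). Lift 9: 48. −1: 47.

48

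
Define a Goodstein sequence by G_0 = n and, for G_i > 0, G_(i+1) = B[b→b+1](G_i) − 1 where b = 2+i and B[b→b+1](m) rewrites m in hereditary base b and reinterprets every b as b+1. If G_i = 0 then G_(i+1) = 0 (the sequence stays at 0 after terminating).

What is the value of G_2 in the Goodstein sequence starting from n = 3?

3

step 0: 3 = 2 + 1; sub 3 for 2: 3 + 1; = 4; G_1 = 4−1 = 3
step 1: 3 = 3; sub 4 for 3: 4; = 4; G_2 = 4−1 = 3
step 2: 3 = 3; sub 5 for 4: 3; = 3; G_3 = 3−1 = 2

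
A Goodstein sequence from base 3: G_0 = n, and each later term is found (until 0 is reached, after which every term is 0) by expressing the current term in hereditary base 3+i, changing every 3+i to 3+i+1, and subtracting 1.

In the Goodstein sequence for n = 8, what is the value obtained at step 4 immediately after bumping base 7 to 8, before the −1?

(0) 8|_3 = 2·3 + 2 ↦ 2·4 + 2|_4 = 10 ⇒ 9
(1) 9|_4 = 2·4 + 1 ↦ 2·5 + 1|_5 = 11 ⇒ 10
(2) 10|_5 = 2·5 ↦ 2·6|_6 = 12 ⇒ 11
(3) 11|_6 = 6 + 5 ↦ 7 + 5|_7 = 12 ⇒ 11
(4) 11|_7 = 7 + 4 ↦ 8 + 4|_8 = 12 ⇒ 11

12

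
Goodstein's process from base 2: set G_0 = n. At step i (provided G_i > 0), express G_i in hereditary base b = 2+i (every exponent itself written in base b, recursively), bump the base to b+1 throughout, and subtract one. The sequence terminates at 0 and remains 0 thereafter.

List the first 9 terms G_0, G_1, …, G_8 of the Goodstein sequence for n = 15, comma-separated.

i=0: 15 = 2^(2 + 1) + 2^2 + 2 + 1 (b=2); 2→3: 3^(3 + 1) + 3^3 + 3 + 1 = 112; 112−1 = 111
i=1: 111 = 3^(3 + 1) + 3^3 + 3 (b=3); 3→4: 4^(4 + 1) + 4^4 + 4 = 1284; 1284−1 = 1283
i=2: 1283 = 4^(4 + 1) + 4^4 + 3 (b=4); 4→5: 5^(5 + 1) + 5^5 + 3 = 18753; 18753−1 = 18752
i=3: 18752 = 5^(5 + 1) + 5^5 + 2 (b=5); 5→6: 6^(6 + 1) + 6^6 + 2 = 326594; 326594−1 = 326593
i=4: 326593 = 6^(6 + 1) + 6^6 + 1 (b=6); 6→7: 7^(7 + 1) + 7^7 + 1 = 6588345; 6588345−1 = 6588344
i=5: 6588344 = 7^(7 + 1) + 7^7 (b=7); 7→8: 8^(8 + 1) + 8^8 = 150994944; 150994944−1 = 150994943
i=6: 150994943 = 8^(8 + 1) + 7·8^7 + 7·8^6 + 7·8^5 + 7·8^4 + 7·8^3 + 7·8^2 + 7·8 + 7 (b=8); 8→9: 9^(9 + 1) + 7·9^7 + 7·9^6 + 7·9^5 + 7·9^4 + 7·9^3 + 7·9^2 + 7·9 + 7 = 3524450281; 3524450281−1 = 3524450280
i=7: 3524450280 = 9^(9 + 1) + 7·9^7 + 7·9^6 + 7·9^5 + 7·9^4 + 7·9^3 + 7·9^2 + 7·9 + 6 (b=9); 9→10: 10^(10 + 1) + 7·10^7 + 7·10^6 + 7·10^5 + 7·10^4 + 7·10^3 + 7·10^2 + 7·10 + 6 = 100077777776; 100077777776−1 = 100077777775

15, 111, 1283, 18752, 326593, 6588344, 150994943, 3524450280, 100077777775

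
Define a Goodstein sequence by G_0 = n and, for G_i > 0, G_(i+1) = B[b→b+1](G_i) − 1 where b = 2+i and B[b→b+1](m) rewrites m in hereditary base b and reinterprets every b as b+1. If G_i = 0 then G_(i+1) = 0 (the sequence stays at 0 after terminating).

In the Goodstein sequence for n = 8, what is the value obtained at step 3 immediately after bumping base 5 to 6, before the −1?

[0] 8 ≡ 2^(2 + 1) (base 2). Lift 3: 81. −1: 80.
[1] 80 ≡ 2·3^3 + 2·3^2 + 2·3 + 2 (base 3). Lift 4: 554. −1: 553.
[2] 553 ≡ 2·4^4 + 2·4^2 + 2·4 + 1 (base 4). Lift 5: 6311. −1: 6310.

93396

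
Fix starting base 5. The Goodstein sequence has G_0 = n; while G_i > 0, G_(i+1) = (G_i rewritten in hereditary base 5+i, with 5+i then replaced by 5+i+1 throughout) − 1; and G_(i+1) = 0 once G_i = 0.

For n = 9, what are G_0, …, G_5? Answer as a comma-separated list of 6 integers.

9, 9, 9, 9, 9, 9

G_0=9  [base 5] 5 + 4  →[5↦6]→  6 + 4 = 10  −1 ⇒ G_1=9
G_1=9  [base 6] 6 + 3  →[6↦7]→  7 + 3 = 10  −1 ⇒ G_2=9
G_2=9  [base 7] 7 + 2  →[7↦8]→  8 + 2 = 10  −1 ⇒ G_3=9
G_3=9  [base 8] 8 + 1  →[8↦9]→  9 + 1 = 10  −1 ⇒ G_4=9
G_4=9  [base 9] 9  →[9↦10]→  10 = 10  −1 ⇒ G_5=9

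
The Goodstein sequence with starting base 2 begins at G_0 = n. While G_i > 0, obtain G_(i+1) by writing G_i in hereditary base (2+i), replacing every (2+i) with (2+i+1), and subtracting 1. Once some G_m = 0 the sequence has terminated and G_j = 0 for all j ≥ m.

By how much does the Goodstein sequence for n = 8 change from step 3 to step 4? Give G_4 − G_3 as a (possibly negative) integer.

base 2: 8 = 2^(2 + 1); at 3: 3^(3 + 1) = 81; next = 80
base 3: 80 = 2·3^3 + 2·3^2 + 2·3 + 2; at 4: 2·4^4 + 2·4^2 + 2·4 + 2 = 554; next = 553
base 4: 553 = 2·4^4 + 2·4^2 + 2·4 + 1; at 5: 2·5^5 + 2·5^2 + 2·5 + 1 = 6311; next = 6310
base 5: 6310 = 2·5^5 + 2·5^2 + 2·5; at 6: 2·6^6 + 2·6^2 + 2·6 = 93396; next = 93395

87085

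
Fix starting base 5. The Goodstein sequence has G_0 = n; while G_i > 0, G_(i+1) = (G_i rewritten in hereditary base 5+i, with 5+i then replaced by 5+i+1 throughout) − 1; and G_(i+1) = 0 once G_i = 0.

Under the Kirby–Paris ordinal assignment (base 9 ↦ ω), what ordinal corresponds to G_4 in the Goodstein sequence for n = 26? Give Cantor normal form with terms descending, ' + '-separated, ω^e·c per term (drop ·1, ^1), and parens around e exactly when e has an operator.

(0) 26|_5 = 5^2 + 1 ↦ 6^2 + 1|_6 = 37 ⇒ 36
(1) 36|_6 = 6^2 ↦ 7^2|_7 = 49 ⇒ 48
(2) 48|_7 = 6·7 + 6 ↦ 6·8 + 6|_8 = 54 ⇒ 53
(3) 53|_8 = 6·8 + 5 ↦ 6·9 + 5|_9 = 59 ⇒ 58
(4) 58|_9 = 6·9 + 4 ↦ 6·10 + 4|_10 = 64 ⇒ 63

ω·6 + 4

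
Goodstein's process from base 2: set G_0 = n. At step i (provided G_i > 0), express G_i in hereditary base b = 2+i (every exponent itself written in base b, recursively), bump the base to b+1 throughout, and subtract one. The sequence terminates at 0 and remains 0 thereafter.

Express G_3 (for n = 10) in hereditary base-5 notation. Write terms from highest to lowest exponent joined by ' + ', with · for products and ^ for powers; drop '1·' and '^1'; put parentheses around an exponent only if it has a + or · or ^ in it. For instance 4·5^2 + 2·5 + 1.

5^(5 + 1)

step 0: 10 = 2^(2 + 1) + 2; sub 3 for 2: 3^(3 + 1) + 3; = 84; G_1 = 84−1 = 83
step 1: 83 = 3^(3 + 1) + 2; sub 4 for 3: 4^(4 + 1) + 2; = 1026; G_2 = 1026−1 = 1025
step 2: 1025 = 4^(4 + 1) + 1; sub 5 for 4: 5^(5 + 1) + 1; = 15626; G_3 = 15626−1 = 15625
step 3: 15625 = 5^(5 + 1); sub 6 for 5: 6^(6 + 1); = 279936; G_4 = 279936−1 = 279935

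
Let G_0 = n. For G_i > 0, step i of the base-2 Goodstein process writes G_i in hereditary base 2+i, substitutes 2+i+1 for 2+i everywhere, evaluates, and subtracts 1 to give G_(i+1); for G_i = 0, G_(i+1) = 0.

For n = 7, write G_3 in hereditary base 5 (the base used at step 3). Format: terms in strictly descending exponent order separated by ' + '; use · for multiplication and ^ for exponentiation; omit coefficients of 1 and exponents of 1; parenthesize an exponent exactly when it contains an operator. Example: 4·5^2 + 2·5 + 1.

G_0=7  [base 2] 2^2 + 2 + 1  →[2↦3]→  3^3 + 3 + 1 = 31  −1 ⇒ G_1=30
G_1=30  [base 3] 3^3 + 3  →[3↦4]→  4^4 + 4 = 260  −1 ⇒ G_2=259
G_2=259  [base 4] 4^4 + 3  →[4↦5]→  5^5 + 3 = 3128  −1 ⇒ G_3=3127

5^5 + 2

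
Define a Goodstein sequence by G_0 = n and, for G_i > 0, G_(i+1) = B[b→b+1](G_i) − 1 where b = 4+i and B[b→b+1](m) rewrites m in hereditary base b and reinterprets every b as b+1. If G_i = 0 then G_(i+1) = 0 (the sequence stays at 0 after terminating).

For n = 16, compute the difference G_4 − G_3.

3

step 0: 16 = 4^2; sub 5 for 4: 5^2; = 25; G_1 = 25−1 = 24
step 1: 24 = 4·5 + 4; sub 6 for 5: 4·6 + 4; = 28; G_2 = 28−1 = 27
step 2: 27 = 4·6 + 3; sub 7 for 6: 4·7 + 3; = 31; G_3 = 31−1 = 30
step 3: 30 = 4·7 + 2; sub 8 for 7: 4·8 + 2; = 34; G_4 = 34−1 = 33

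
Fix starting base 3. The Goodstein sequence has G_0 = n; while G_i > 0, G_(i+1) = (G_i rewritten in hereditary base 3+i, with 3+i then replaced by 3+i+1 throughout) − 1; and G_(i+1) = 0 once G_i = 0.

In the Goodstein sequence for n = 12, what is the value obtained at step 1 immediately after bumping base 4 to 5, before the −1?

28

G_0 = 12. HB_3(12) = 3^2 + 3. Bump = 20. G_1 = 19.
G_1 = 19. HB_4(19) = 4^2 + 3. Bump = 28. G_2 = 27.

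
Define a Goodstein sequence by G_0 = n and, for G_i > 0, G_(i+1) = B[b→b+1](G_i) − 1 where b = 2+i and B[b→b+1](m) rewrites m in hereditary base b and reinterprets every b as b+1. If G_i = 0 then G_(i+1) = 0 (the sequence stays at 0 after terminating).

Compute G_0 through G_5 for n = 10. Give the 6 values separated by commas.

10, 83, 1025, 15625, 279935, 4215754

10 —HB2→ 2^(2 + 1) + 2 —bump→ 3^(3 + 1) + 3 = 84 —(−1)→ 83
83 —HB3→ 3^(3 + 1) + 2 —bump→ 4^(4 + 1) + 2 = 1026 —(−1)→ 1025
1025 —HB4→ 4^(4 + 1) + 1 —bump→ 5^(5 + 1) + 1 = 15626 —(−1)→ 15625
15625 —HB5→ 5^(5 + 1) —bump→ 6^(6 + 1) = 279936 —(−1)→ 279935
279935 —HB6→ 5·6^6 + 5·6^5 + 5·6^4 + 5·6^3 + 5·6^2 + 5·6 + 5 —bump→ 5·7^7 + 5·7^5 + 5·7^4 + 5·7^3 + 5·7^2 + 5·7 + 5 = 4215755 —(−1)→ 4215754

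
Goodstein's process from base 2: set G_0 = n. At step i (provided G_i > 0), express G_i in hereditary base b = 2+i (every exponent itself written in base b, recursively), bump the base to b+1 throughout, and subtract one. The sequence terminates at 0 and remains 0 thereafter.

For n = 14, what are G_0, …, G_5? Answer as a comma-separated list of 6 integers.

14, 110, 1281, 18750, 326591, 5862840

i=0: 14 = 2^(2 + 1) + 2^2 + 2 (b=2); 2→3: 3^(3 + 1) + 3^3 + 3 = 111; 111−1 = 110
i=1: 110 = 3^(3 + 1) + 3^3 + 2 (b=3); 3→4: 4^(4 + 1) + 4^4 + 2 = 1282; 1282−1 = 1281
i=2: 1281 = 4^(4 + 1) + 4^4 + 1 (b=4); 4→5: 5^(5 + 1) + 5^5 + 1 = 18751; 18751−1 = 18750
i=3: 18750 = 5^(5 + 1) + 5^5 (b=5); 5→6: 6^(6 + 1) + 6^6 = 326592; 326592−1 = 326591
i=4: 326591 = 6^(6 + 1) + 5·6^5 + 5·6^4 + 5·6^3 + 5·6^2 + 5·6 + 5 (b=6); 6→7: 7^(7 + 1) + 5·7^5 + 5·7^4 + 5·7^3 + 5·7^2 + 5·7 + 5 = 5862841; 5862841−1 = 5862840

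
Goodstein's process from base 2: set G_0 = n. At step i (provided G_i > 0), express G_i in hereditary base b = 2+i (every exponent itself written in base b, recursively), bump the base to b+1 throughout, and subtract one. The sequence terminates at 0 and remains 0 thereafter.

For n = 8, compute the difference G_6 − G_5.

31907376

[0] 8 ≡ 2^(2 + 1) (base 2). Lift 3: 81. −1: 80.
[1] 80 ≡ 2·3^3 + 2·3^2 + 2·3 + 2 (base 3). Lift 4: 554. −1: 553.
[2] 553 ≡ 2·4^4 + 2·4^2 + 2·4 + 1 (base 4). Lift 5: 6311. −1: 6310.
[3] 6310 ≡ 2·5^5 + 2·5^2 + 2·5 (base 5). Lift 6: 93396. −1: 93395.
[4] 93395 ≡ 2·6^6 + 2·6^2 + 6 + 5 (base 6). Lift 7: 1647196. −1: 1647195.
[5] 1647195 ≡ 2·7^7 + 2·7^2 + 7 + 4 (base 7). Lift 8: 33554572. −1: 33554571.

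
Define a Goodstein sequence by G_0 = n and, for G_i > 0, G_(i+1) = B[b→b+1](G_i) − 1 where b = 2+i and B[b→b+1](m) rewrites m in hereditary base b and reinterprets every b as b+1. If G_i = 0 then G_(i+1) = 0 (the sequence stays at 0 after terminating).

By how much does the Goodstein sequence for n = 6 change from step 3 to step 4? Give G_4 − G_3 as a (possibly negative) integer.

G_0=6  [base 2] 2^2 + 2  →[2↦3]→  3^3 + 3 = 30  −1 ⇒ G_1=29
G_1=29  [base 3] 3^3 + 2  →[3↦4]→  4^4 + 2 = 258  −1 ⇒ G_2=257
G_2=257  [base 4] 4^4 + 1  →[4↦5]→  5^5 + 1 = 3126  −1 ⇒ G_3=3125
G_3=3125  [base 5] 5^5  →[5↦6]→  6^6 = 46656  −1 ⇒ G_4=46655

43530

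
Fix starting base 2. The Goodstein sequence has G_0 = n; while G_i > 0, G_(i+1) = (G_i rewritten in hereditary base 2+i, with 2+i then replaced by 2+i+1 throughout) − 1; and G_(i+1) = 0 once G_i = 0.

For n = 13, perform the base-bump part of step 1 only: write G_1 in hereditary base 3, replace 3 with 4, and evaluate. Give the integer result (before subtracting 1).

(0) 13|_2 = 2^(2 + 1) + 2^2 + 1 ↦ 3^(3 + 1) + 3^3 + 1|_3 = 109 ⇒ 108
(1) 108|_3 = 3^(3 + 1) + 3^3 ↦ 4^(4 + 1) + 4^4|_4 = 1280 ⇒ 1279

1280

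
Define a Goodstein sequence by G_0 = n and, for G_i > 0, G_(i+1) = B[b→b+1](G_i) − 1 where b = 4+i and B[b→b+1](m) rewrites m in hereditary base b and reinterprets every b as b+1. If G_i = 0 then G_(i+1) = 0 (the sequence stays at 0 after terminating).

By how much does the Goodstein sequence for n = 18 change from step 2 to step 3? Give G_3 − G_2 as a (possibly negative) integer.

12

18 —HB4→ 4^2 + 2 —bump→ 5^2 + 2 = 27 —(−1)→ 26
26 —HB5→ 5^2 + 1 —bump→ 6^2 + 1 = 37 —(−1)→ 36
36 —HB6→ 6^2 —bump→ 7^2 = 49 —(−1)→ 48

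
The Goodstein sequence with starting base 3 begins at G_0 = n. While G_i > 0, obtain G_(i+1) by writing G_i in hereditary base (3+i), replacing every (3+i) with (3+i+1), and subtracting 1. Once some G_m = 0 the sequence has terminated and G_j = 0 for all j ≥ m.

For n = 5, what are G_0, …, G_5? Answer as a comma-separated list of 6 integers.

5, 5, 5, 5, 4, 3

(0) 5|_3 = 3 + 2 ↦ 4 + 2|_4 = 6 ⇒ 5
(1) 5|_4 = 4 + 1 ↦ 5 + 1|_5 = 6 ⇒ 5
(2) 5|_5 = 5 ↦ 6|_6 = 6 ⇒ 5
(3) 5|_6 = 5 ↦ 5|_7 = 5 ⇒ 4
(4) 4|_7 = 4 ↦ 4|_8 = 4 ⇒ 3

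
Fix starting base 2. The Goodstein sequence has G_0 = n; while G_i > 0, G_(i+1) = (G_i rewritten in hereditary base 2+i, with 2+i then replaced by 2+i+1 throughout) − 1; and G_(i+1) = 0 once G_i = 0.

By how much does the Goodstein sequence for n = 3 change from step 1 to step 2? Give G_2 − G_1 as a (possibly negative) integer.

i=0: 3 = 2 + 1 (b=2); 2→3: 3 + 1 = 4; 4−1 = 3
i=1: 3 = 3 (b=3); 3→4: 4 = 4; 4−1 = 3

0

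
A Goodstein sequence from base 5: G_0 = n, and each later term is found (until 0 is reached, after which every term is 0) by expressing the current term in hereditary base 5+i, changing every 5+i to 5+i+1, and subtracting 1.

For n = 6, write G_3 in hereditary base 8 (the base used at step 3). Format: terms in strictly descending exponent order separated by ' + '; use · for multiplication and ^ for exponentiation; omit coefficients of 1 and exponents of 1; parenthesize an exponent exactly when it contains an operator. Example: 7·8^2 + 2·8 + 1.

5

G_0=6  [base 5] 5 + 1  →[5↦6]→  6 + 1 = 7  −1 ⇒ G_1=6
G_1=6  [base 6] 6  →[6↦7]→  7 = 7  −1 ⇒ G_2=6
G_2=6  [base 7] 6  →[7↦8]→  6 = 6  −1 ⇒ G_3=5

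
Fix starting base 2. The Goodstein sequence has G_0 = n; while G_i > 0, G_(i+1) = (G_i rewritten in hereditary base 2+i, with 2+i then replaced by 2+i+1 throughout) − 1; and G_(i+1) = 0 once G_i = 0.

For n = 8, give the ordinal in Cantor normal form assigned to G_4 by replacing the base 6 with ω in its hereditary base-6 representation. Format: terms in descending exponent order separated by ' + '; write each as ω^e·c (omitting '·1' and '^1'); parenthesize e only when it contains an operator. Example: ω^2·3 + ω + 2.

ω^ω·2 + ω^2·2 + ω + 5

i=0: 8 = 2^(2 + 1) (b=2); 2→3: 3^(3 + 1) = 81; 81−1 = 80
i=1: 80 = 2·3^3 + 2·3^2 + 2·3 + 2 (b=3); 3→4: 2·4^4 + 2·4^2 + 2·4 + 2 = 554; 554−1 = 553
i=2: 553 = 2·4^4 + 2·4^2 + 2·4 + 1 (b=4); 4→5: 2·5^5 + 2·5^2 + 2·5 + 1 = 6311; 6311−1 = 6310
i=3: 6310 = 2·5^5 + 2·5^2 + 2·5 (b=5); 5→6: 2·6^6 + 2·6^2 + 2·6 = 93396; 93396−1 = 93395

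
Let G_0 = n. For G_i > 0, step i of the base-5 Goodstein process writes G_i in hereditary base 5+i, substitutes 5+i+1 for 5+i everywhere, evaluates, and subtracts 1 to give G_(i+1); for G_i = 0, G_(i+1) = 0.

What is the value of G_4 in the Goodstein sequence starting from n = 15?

20

i=0: 15 = 3·5 (b=5); 5→6: 3·6 = 18; 18−1 = 17
i=1: 17 = 2·6 + 5 (b=6); 6→7: 2·7 + 5 = 19; 19−1 = 18
i=2: 18 = 2·7 + 4 (b=7); 7→8: 2·8 + 4 = 20; 20−1 = 19
i=3: 19 = 2·8 + 3 (b=8); 8→9: 2·9 + 3 = 21; 21−1 = 20
i=4: 20 = 2·9 + 2 (b=9); 9→10: 2·10 + 2 = 22; 22−1 = 21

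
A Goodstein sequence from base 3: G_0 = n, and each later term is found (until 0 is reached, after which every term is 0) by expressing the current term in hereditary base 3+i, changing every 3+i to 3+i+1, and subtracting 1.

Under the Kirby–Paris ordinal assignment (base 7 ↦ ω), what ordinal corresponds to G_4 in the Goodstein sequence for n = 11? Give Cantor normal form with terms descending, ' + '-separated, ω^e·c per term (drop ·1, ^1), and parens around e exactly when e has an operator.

base 3: 11 = 3^2 + 2; at 4: 4^2 + 2 = 18; next = 17
base 4: 17 = 4^2 + 1; at 5: 5^2 + 1 = 26; next = 25
base 5: 25 = 5^2; at 6: 6^2 = 36; next = 35
base 6: 35 = 5·6 + 5; at 7: 5·7 + 5 = 40; next = 39

ω·5 + 4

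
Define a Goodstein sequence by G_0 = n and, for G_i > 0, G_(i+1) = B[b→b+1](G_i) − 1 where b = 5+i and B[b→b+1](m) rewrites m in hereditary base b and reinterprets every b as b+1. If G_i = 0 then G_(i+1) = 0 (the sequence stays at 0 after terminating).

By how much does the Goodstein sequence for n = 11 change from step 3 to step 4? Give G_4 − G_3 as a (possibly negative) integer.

11 —HB5→ 2·5 + 1 —bump→ 2·6 + 1 = 13 —(−1)→ 12
12 —HB6→ 2·6 —bump→ 2·7 = 14 —(−1)→ 13
13 —HB7→ 7 + 6 —bump→ 8 + 6 = 14 —(−1)→ 13
13 —HB8→ 8 + 5 —bump→ 9 + 5 = 14 —(−1)→ 13

0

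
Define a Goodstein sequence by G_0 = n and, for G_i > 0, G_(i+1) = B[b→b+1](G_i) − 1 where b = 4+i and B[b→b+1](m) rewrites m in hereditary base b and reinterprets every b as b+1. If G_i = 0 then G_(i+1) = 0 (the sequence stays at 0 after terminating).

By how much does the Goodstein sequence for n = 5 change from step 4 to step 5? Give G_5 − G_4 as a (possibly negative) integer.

G_0 = 5. HB_4(5) = 4 + 1. Bump = 6. G_1 = 5.
G_1 = 5. HB_5(5) = 5. Bump = 6. G_2 = 5.
G_2 = 5. HB_6(5) = 5. Bump = 5. G_3 = 4.
G_3 = 4. HB_7(4) = 4. Bump = 4. G_4 = 3.
G_4 = 3. HB_8(3) = 3. Bump = 3. G_5 = 2.

-1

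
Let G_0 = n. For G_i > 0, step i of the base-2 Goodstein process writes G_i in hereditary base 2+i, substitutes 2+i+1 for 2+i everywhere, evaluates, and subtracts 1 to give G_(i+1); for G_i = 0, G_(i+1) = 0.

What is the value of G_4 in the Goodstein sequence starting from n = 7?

G_0=7  [base 2] 2^2 + 2 + 1  →[2↦3]→  3^3 + 3 + 1 = 31  −1 ⇒ G_1=30
G_1=30  [base 3] 3^3 + 3  →[3↦4]→  4^4 + 4 = 260  −1 ⇒ G_2=259
G_2=259  [base 4] 4^4 + 3  →[4↦5]→  5^5 + 3 = 3128  −1 ⇒ G_3=3127
G_3=3127  [base 5] 5^5 + 2  →[5↦6]→  6^6 + 2 = 46658  −1 ⇒ G_4=46657
G_4=46657  [base 6] 6^6 + 1  →[6↦7]→  7^7 + 1 = 823544  −1 ⇒ G_5=823543

46657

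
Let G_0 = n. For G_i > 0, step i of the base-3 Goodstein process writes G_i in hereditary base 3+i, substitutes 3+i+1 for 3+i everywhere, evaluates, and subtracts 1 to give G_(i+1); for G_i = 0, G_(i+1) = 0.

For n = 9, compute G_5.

23

[0] 9 ≡ 3^2 (base 3). Lift 4: 16. −1: 15.
[1] 15 ≡ 3·4 + 3 (base 4). Lift 5: 18. −1: 17.
[2] 17 ≡ 3·5 + 2 (base 5). Lift 6: 20. −1: 19.
[3] 19 ≡ 3·6 + 1 (base 6). Lift 7: 22. −1: 21.
[4] 21 ≡ 3·7 (base 7). Lift 8: 24. −1: 23.
[5] 23 ≡ 2·8 + 7 (base 8). Lift 9: 25. −1: 24.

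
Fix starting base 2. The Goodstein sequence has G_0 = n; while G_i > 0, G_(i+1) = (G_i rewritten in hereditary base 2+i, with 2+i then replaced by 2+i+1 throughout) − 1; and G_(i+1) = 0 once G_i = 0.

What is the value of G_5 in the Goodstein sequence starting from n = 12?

step 0: 12 = 2^(2 + 1) + 2^2; sub 3 for 2: 3^(3 + 1) + 3^3; = 108; G_1 = 108−1 = 107
step 1: 107 = 3^(3 + 1) + 2·3^2 + 2·3 + 2; sub 4 for 3: 4^(4 + 1) + 2·4^2 + 2·4 + 2; = 1066; G_2 = 1066−1 = 1065
step 2: 1065 = 4^(4 + 1) + 2·4^2 + 2·4 + 1; sub 5 for 4: 5^(5 + 1) + 2·5^2 + 2·5 + 1; = 15686; G_3 = 15686−1 = 15685
step 3: 15685 = 5^(5 + 1) + 2·5^2 + 2·5; sub 6 for 5: 6^(6 + 1) + 2·6^2 + 2·6; = 280020; G_4 = 280020−1 = 280019
step 4: 280019 = 6^(6 + 1) + 2·6^2 + 6 + 5; sub 7 for 6: 7^(7 + 1) + 2·7^2 + 7 + 5; = 5764911; G_5 = 5764911−1 = 5764910
step 5: 5764910 = 7^(7 + 1) + 2·7^2 + 7 + 4; sub 8 for 7: 8^(8 + 1) + 2·8^2 + 8 + 4; = 134217868; G_6 = 134217868−1 = 134217867

5764910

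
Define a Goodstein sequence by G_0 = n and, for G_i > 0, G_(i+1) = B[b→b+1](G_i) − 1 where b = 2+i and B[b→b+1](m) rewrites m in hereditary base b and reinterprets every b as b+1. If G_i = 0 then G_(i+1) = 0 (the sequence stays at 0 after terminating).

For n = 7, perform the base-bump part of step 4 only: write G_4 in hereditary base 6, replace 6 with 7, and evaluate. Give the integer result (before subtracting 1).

823544

base 2: 7 = 2^2 + 2 + 1; at 3: 3^3 + 3 + 1 = 31; next = 30
base 3: 30 = 3^3 + 3; at 4: 4^4 + 4 = 260; next = 259
base 4: 259 = 4^4 + 3; at 5: 5^5 + 3 = 3128; next = 3127
base 5: 3127 = 5^5 + 2; at 6: 6^6 + 2 = 46658; next = 46657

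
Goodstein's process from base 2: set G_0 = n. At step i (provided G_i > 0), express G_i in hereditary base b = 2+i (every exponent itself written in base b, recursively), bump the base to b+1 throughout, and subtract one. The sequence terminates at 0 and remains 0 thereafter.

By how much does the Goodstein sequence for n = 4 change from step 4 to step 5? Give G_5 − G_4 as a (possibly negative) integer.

26

i=0: 4 = 2^2 (b=2); 2→3: 3^3 = 27; 27−1 = 26
i=1: 26 = 2·3^2 + 2·3 + 2 (b=3); 3→4: 2·4^2 + 2·4 + 2 = 42; 42−1 = 41
i=2: 41 = 2·4^2 + 2·4 + 1 (b=4); 4→5: 2·5^2 + 2·5 + 1 = 61; 61−1 = 60
i=3: 60 = 2·5^2 + 2·5 (b=5); 5→6: 2·6^2 + 2·6 = 84; 84−1 = 83
i=4: 83 = 2·6^2 + 6 + 5 (b=6); 6→7: 2·7^2 + 7 + 5 = 110; 110−1 = 109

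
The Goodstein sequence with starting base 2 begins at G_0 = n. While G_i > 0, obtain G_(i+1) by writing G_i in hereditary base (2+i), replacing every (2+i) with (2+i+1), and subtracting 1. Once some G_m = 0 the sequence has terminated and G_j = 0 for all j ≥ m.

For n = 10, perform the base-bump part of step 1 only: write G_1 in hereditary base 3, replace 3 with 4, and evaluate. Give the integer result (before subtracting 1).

1026

(0) 10|_2 = 2^(2 + 1) + 2 ↦ 3^(3 + 1) + 3|_3 = 84 ⇒ 83
(1) 83|_3 = 3^(3 + 1) + 2 ↦ 4^(4 + 1) + 2|_4 = 1026 ⇒ 1025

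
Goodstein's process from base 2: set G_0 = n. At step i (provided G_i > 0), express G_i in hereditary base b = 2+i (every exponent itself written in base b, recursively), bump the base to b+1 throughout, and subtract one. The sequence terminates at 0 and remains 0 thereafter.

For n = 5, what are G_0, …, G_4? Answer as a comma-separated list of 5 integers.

5, 27, 255, 467, 775

G_0=5  [base 2] 2^2 + 1  →[2↦3]→  3^3 + 1 = 28  −1 ⇒ G_1=27
G_1=27  [base 3] 3^3  →[3↦4]→  4^4 = 256  −1 ⇒ G_2=255
G_2=255  [base 4] 3·4^3 + 3·4^2 + 3·4 + 3  →[4↦5]→  3·5^3 + 3·5^2 + 3·5 + 3 = 468  −1 ⇒ G_3=467
G_3=467  [base 5] 3·5^3 + 3·5^2 + 3·5 + 2  →[5↦6]→  3·6^3 + 3·6^2 + 3·6 + 2 = 776  −1 ⇒ G_4=775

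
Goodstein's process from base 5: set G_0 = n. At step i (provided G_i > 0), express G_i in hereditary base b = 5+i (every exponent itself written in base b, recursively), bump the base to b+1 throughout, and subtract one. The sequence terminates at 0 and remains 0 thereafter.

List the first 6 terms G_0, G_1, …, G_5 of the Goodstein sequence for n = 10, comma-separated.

[0] 10 ≡ 2·5 (base 5). Lift 6: 12. −1: 11.
[1] 11 ≡ 6 + 5 (base 6). Lift 7: 12. −1: 11.
[2] 11 ≡ 7 + 4 (base 7). Lift 8: 12. −1: 11.
[3] 11 ≡ 8 + 3 (base 8). Lift 9: 12. −1: 11.
[4] 11 ≡ 9 + 2 (base 9). Lift 10: 12. −1: 11.

10, 11, 11, 11, 11, 11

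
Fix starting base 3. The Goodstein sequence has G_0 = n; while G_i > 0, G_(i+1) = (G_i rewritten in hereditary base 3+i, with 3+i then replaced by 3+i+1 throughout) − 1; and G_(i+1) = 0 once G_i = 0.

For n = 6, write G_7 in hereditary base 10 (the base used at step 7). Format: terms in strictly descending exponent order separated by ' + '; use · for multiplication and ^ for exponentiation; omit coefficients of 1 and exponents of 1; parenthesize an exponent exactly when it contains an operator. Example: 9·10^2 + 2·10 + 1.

G_0 = 6. HB_3(6) = 2·3. Bump = 8. G_1 = 7.
G_1 = 7. HB_4(7) = 4 + 3. Bump = 8. G_2 = 7.
G_2 = 7. HB_5(7) = 5 + 2. Bump = 8. G_3 = 7.
G_3 = 7. HB_6(7) = 6 + 1. Bump = 8. G_4 = 7.
G_4 = 7. HB_7(7) = 7. Bump = 8. G_5 = 7.
G_5 = 7. HB_8(7) = 7. Bump = 7. G_6 = 6.
G_6 = 6. HB_9(6) = 6. Bump = 6. G_7 = 5.

5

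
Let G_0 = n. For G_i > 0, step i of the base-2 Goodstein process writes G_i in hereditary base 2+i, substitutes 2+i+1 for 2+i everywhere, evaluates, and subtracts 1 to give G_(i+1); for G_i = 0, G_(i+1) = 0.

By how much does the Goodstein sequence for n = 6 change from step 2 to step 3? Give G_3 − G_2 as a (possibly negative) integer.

i=0: 6 = 2^2 + 2 (b=2); 2→3: 3^3 + 3 = 30; 30−1 = 29
i=1: 29 = 3^3 + 2 (b=3); 3→4: 4^4 + 2 = 258; 258−1 = 257
i=2: 257 = 4^4 + 1 (b=4); 4→5: 5^5 + 1 = 3126; 3126−1 = 3125

2868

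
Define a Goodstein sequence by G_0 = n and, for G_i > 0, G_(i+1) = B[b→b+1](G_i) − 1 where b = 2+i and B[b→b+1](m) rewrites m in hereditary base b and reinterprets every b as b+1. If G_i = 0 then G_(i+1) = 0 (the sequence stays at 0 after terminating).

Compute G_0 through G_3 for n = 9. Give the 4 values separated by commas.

9, 81, 1023, 9842

(0) 9|_2 = 2^(2 + 1) + 1 ↦ 3^(3 + 1) + 1|_3 = 82 ⇒ 81
(1) 81|_3 = 3^(3 + 1) ↦ 4^(4 + 1)|_4 = 1024 ⇒ 1023
(2) 1023|_4 = 3·4^4 + 3·4^3 + 3·4^2 + 3·4 + 3 ↦ 3·5^5 + 3·5^3 + 3·5^2 + 3·5 + 3|_5 = 9843 ⇒ 9842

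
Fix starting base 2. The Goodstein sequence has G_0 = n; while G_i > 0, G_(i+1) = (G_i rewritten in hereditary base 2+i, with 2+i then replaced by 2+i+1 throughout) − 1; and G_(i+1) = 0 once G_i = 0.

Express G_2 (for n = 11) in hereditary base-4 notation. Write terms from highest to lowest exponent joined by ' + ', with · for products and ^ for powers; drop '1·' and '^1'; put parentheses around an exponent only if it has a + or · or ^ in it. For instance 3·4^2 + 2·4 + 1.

(0) 11|_2 = 2^(2 + 1) + 2 + 1 ↦ 3^(3 + 1) + 3 + 1|_3 = 85 ⇒ 84
(1) 84|_3 = 3^(3 + 1) + 3 ↦ 4^(4 + 1) + 4|_4 = 1028 ⇒ 1027
(2) 1027|_4 = 4^(4 + 1) + 3 ↦ 5^(5 + 1) + 3|_5 = 15628 ⇒ 15627

4^(4 + 1) + 3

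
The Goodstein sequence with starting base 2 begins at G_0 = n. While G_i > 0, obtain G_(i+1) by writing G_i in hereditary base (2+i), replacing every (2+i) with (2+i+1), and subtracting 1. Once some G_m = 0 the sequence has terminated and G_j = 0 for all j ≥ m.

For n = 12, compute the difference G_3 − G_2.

14620

base 2: 12 = 2^(2 + 1) + 2^2; at 3: 3^(3 + 1) + 3^3 = 108; next = 107
base 3: 107 = 3^(3 + 1) + 2·3^2 + 2·3 + 2; at 4: 4^(4 + 1) + 2·4^2 + 2·4 + 2 = 1066; next = 1065
base 4: 1065 = 4^(4 + 1) + 2·4^2 + 2·4 + 1; at 5: 5^(5 + 1) + 2·5^2 + 2·5 + 1 = 15686; next = 15685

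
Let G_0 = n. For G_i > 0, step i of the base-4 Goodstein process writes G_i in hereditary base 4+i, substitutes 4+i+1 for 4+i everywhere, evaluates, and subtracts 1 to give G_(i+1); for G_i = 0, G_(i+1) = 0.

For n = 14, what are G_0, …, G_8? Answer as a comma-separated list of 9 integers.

14, 16, 18, 20, 21, 22, 23, 24, 25

14 —HB4→ 3·4 + 2 —bump→ 3·5 + 2 = 17 —(−1)→ 16
16 —HB5→ 3·5 + 1 —bump→ 3·6 + 1 = 19 —(−1)→ 18
18 —HB6→ 3·6 —bump→ 3·7 = 21 —(−1)→ 20
20 —HB7→ 2·7 + 6 —bump→ 2·8 + 6 = 22 —(−1)→ 21
21 —HB8→ 2·8 + 5 —bump→ 2·9 + 5 = 23 —(−1)→ 22
22 —HB9→ 2·9 + 4 —bump→ 2·10 + 4 = 24 —(−1)→ 23
23 —HB10→ 2·10 + 3 —bump→ 2·11 + 3 = 25 —(−1)→ 24
24 —HB11→ 2·11 + 2 —bump→ 2·12 + 2 = 26 —(−1)→ 25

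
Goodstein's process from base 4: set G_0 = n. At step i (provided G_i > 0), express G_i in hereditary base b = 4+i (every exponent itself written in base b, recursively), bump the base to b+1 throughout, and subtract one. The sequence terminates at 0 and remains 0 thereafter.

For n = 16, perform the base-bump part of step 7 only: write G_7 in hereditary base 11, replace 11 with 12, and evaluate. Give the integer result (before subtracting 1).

44

(0) 16|_4 = 4^2 ↦ 5^2|_5 = 25 ⇒ 24
(1) 24|_5 = 4·5 + 4 ↦ 4·6 + 4|_6 = 28 ⇒ 27
(2) 27|_6 = 4·6 + 3 ↦ 4·7 + 3|_7 = 31 ⇒ 30
(3) 30|_7 = 4·7 + 2 ↦ 4·8 + 2|_8 = 34 ⇒ 33
(4) 33|_8 = 4·8 + 1 ↦ 4·9 + 1|_9 = 37 ⇒ 36
(5) 36|_9 = 4·9 ↦ 4·10|_10 = 40 ⇒ 39
(6) 39|_10 = 3·10 + 9 ↦ 3·11 + 9|_11 = 42 ⇒ 41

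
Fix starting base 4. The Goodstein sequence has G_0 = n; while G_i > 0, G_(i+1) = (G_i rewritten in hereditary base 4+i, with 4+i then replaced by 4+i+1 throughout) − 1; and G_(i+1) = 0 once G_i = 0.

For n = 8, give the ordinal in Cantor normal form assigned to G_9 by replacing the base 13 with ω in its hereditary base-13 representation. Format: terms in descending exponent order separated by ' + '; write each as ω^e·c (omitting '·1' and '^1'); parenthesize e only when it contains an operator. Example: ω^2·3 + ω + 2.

6

i=0: 8 = 2·4 (b=4); 4→5: 2·5 = 10; 10−1 = 9
i=1: 9 = 5 + 4 (b=5); 5→6: 6 + 4 = 10; 10−1 = 9
i=2: 9 = 6 + 3 (b=6); 6→7: 7 + 3 = 10; 10−1 = 9
i=3: 9 = 7 + 2 (b=7); 7→8: 8 + 2 = 10; 10−1 = 9
i=4: 9 = 8 + 1 (b=8); 8→9: 9 + 1 = 10; 10−1 = 9
i=5: 9 = 9 (b=9); 9→10: 10 = 10; 10−1 = 9
i=6: 9 = 9 (b=10); 10→11: 9 = 9; 9−1 = 8
i=7: 8 = 8 (b=11); 11→12: 8 = 8; 8−1 = 7
i=8: 7 = 7 (b=12); 12→13: 7 = 7; 7−1 = 6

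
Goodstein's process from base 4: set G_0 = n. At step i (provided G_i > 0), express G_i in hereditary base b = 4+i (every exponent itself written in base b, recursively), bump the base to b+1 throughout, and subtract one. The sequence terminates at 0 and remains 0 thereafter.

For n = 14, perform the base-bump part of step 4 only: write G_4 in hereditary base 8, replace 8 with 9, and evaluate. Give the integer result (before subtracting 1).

23

G_0=14  [base 4] 3·4 + 2  →[4↦5]→  3·5 + 2 = 17  −1 ⇒ G_1=16
G_1=16  [base 5] 3·5 + 1  →[5↦6]→  3·6 + 1 = 19  −1 ⇒ G_2=18
G_2=18  [base 6] 3·6  →[6↦7]→  3·7 = 21  −1 ⇒ G_3=20
G_3=20  [base 7] 2·7 + 6  →[7↦8]→  2·8 + 6 = 22  −1 ⇒ G_4=21
G_4=21  [base 8] 2·8 + 5  →[8↦9]→  2·9 + 5 = 23  −1 ⇒ G_5=22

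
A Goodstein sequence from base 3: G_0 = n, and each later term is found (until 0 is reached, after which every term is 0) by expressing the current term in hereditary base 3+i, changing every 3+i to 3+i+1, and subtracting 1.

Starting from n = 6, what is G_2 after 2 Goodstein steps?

7

G_0 = 6. HB_3(6) = 2·3. Bump = 8. G_1 = 7.
G_1 = 7. HB_4(7) = 4 + 3. Bump = 8. G_2 = 7.
G_2 = 7. HB_5(7) = 5 + 2. Bump = 8. G_3 = 7.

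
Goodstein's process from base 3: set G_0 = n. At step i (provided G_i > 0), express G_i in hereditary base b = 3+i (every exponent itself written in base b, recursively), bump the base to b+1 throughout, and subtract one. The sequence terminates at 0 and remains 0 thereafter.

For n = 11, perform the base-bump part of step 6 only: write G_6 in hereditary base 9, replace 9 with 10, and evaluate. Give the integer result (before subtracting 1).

G_0 = 11. HB_3(11) = 3^2 + 2. Bump = 18. G_1 = 17.
G_1 = 17. HB_4(17) = 4^2 + 1. Bump = 26. G_2 = 25.
G_2 = 25. HB_5(25) = 5^2. Bump = 36. G_3 = 35.
G_3 = 35. HB_6(35) = 5·6 + 5. Bump = 40. G_4 = 39.
G_4 = 39. HB_7(39) = 5·7 + 4. Bump = 44. G_5 = 43.
G_5 = 43. HB_8(43) = 5·8 + 3. Bump = 48. G_6 = 47.

52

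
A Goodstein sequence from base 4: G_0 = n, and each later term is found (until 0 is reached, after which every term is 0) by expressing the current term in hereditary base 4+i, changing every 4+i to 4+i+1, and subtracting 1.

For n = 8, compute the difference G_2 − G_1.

i=0: 8 = 2·4 (b=4); 4→5: 2·5 = 10; 10−1 = 9
i=1: 9 = 5 + 4 (b=5); 5→6: 6 + 4 = 10; 10−1 = 9

0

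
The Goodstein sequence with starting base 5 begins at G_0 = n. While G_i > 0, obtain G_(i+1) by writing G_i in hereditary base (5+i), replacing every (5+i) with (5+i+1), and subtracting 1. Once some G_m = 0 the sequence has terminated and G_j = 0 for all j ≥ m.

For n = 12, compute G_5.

G_0=12  [base 5] 2·5 + 2  →[5↦6]→  2·6 + 2 = 14  −1 ⇒ G_1=13
G_1=13  [base 6] 2·6 + 1  →[6↦7]→  2·7 + 1 = 15  −1 ⇒ G_2=14
G_2=14  [base 7] 2·7  →[7↦8]→  2·8 = 16  −1 ⇒ G_3=15
G_3=15  [base 8] 8 + 7  →[8↦9]→  9 + 7 = 16  −1 ⇒ G_4=15
G_4=15  [base 9] 9 + 6  →[9↦10]→  10 + 6 = 16  −1 ⇒ G_5=15
G_5=15  [base 10] 10 + 5  →[10↦11]→  11 + 5 = 16  −1 ⇒ G_6=15

15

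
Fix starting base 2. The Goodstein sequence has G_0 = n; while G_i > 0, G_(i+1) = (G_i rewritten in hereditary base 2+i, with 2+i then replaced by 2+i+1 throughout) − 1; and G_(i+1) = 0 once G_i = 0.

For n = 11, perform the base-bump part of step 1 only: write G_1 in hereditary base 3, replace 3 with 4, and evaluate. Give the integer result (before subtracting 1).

1028

(0) 11|_2 = 2^(2 + 1) + 2 + 1 ↦ 3^(3 + 1) + 3 + 1|_3 = 85 ⇒ 84
(1) 84|_3 = 3^(3 + 1) + 3 ↦ 4^(4 + 1) + 4|_4 = 1028 ⇒ 1027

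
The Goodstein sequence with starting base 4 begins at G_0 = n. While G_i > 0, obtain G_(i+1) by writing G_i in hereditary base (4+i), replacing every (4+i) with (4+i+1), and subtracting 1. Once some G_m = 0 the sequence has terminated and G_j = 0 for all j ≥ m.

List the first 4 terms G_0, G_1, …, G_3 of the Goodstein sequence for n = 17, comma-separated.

17, 25, 35, 39

base 4: 17 = 4^2 + 1; at 5: 5^2 + 1 = 26; next = 25
base 5: 25 = 5^2; at 6: 6^2 = 36; next = 35
base 6: 35 = 5·6 + 5; at 7: 5·7 + 5 = 40; next = 39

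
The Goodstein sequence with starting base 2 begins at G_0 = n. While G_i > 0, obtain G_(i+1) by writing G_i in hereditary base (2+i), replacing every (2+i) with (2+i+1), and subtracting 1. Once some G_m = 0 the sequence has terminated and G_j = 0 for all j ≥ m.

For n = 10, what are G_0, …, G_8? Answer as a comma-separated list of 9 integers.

10, 83, 1025, 15625, 279935, 4215754, 84073323, 1937434592, 50000555551

10 —HB2→ 2^(2 + 1) + 2 —bump→ 3^(3 + 1) + 3 = 84 —(−1)→ 83
83 —HB3→ 3^(3 + 1) + 2 —bump→ 4^(4 + 1) + 2 = 1026 —(−1)→ 1025
1025 —HB4→ 4^(4 + 1) + 1 —bump→ 5^(5 + 1) + 1 = 15626 —(−1)→ 15625
15625 —HB5→ 5^(5 + 1) —bump→ 6^(6 + 1) = 279936 —(−1)→ 279935
279935 —HB6→ 5·6^6 + 5·6^5 + 5·6^4 + 5·6^3 + 5·6^2 + 5·6 + 5 —bump→ 5·7^7 + 5·7^5 + 5·7^4 + 5·7^3 + 5·7^2 + 5·7 + 5 = 4215755 —(−1)→ 4215754
4215754 —HB7→ 5·7^7 + 5·7^5 + 5·7^4 + 5·7^3 + 5·7^2 + 5·7 + 4 —bump→ 5·8^8 + 5·8^5 + 5·8^4 + 5·8^3 + 5·8^2 + 5·8 + 4 = 84073324 —(−1)→ 84073323
84073323 —HB8→ 5·8^8 + 5·8^5 + 5·8^4 + 5·8^3 + 5·8^2 + 5·8 + 3 —bump→ 5·9^9 + 5·9^5 + 5·9^4 + 5·9^3 + 5·9^2 + 5·9 + 3 = 1937434593 —(−1)→ 1937434592
1937434592 —HB9→ 5·9^9 + 5·9^5 + 5·9^4 + 5·9^3 + 5·9^2 + 5·9 + 2 —bump→ 5·10^10 + 5·10^5 + 5·10^4 + 5·10^3 + 5·10^2 + 5·10 + 2 = 50000555552 —(−1)→ 50000555551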